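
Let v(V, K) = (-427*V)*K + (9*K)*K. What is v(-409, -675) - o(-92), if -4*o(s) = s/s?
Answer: -455133599/4 ≈ -1.1378e+8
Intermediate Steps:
o(s) = -¼ (o(s) = -s/(4*s) = -¼*1 = -¼)
v(V, K) = 9*K² - 427*K*V (v(V, K) = -427*K*V + 9*K² = 9*K² - 427*K*V)
v(-409, -675) - o(-92) = -675*(-427*(-409) + 9*(-675)) - 1*(-¼) = -675*(174643 - 6075) + ¼ = -675*168568 + ¼ = -113783400 + ¼ = -455133599/4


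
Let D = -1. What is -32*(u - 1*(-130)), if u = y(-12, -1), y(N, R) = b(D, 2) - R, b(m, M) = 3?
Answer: -4288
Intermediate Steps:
y(N, R) = 3 - R
u = 4 (u = 3 - 1*(-1) = 3 + 1 = 4)
-32*(u - 1*(-130)) = -32*(4 - 1*(-130)) = -32*(4 + 130) = -32*134 = -4288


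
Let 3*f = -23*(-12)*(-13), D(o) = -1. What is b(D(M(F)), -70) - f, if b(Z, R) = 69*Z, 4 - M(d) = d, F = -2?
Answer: 1127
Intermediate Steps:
M(d) = 4 - d
f = -1196 (f = (-23*(-12)*(-13))/3 = (276*(-13))/3 = (⅓)*(-3588) = -1196)
b(D(M(F)), -70) - f = 69*(-1) - 1*(-1196) = -69 + 1196 = 1127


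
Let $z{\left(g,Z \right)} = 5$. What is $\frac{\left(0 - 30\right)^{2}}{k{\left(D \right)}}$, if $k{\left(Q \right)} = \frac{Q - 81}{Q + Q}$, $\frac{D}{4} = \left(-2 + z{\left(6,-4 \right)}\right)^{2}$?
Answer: $-1440$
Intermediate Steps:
$D = 36$ ($D = 4 \left(-2 + 5\right)^{2} = 4 \cdot 3^{2} = 4 \cdot 9 = 36$)
$k{\left(Q \right)} = \frac{-81 + Q}{2 Q}$
$\frac{\left(0 - 30\right)^{2}}{k{\left(D \right)}} = \frac{\left(0 - 30\right)^{2}}{\frac{1}{2} \cdot \frac{1}{36} \left(-81 + 36\right)} = \frac{\left(-30\right)^{2}}{\frac{1}{2} \cdot \frac{1}{36} \left(-45\right)} = \frac{900}{- \frac{5}{8}} = 900 \left(- \frac{8}{5}\right) = -1440$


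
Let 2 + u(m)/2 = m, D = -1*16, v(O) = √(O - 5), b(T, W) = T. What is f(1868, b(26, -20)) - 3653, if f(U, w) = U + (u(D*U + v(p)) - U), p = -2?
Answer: -63433 + 2*I*√7 ≈ -63433.0 + 5.2915*I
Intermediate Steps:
v(O) = √(-5 + O)
D = -16
u(m) = -4 + 2*m
f(U, w) = -4 - 32*U + 2*I*√7 (f(U, w) = U + ((-4 + 2*(-16*U + √(-5 - 2))) - U) = U + ((-4 + 2*(-16*U + √(-7))) - U) = U + ((-4 + 2*(-16*U + I*√7)) - U) = U + ((-4 + (-32*U + 2*I*√7)) - U) = U + ((-4 - 32*U + 2*I*√7) - U) = U + (-4 - 33*U + 2*I*√7) = -4 - 32*U + 2*I*√7)
f(1868, b(26, -20)) - 3653 = (-4 - 32*1868 + 2*I*√7) - 3653 = (-4 - 59776 + 2*I*√7) - 3653 = (-59780 + 2*I*√7) - 3653 = -63433 + 2*I*√7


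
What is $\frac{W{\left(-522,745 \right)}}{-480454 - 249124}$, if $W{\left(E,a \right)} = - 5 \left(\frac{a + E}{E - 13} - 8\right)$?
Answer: $- \frac{4503}{78064846} \approx -5.7683 \cdot 10^{-5}$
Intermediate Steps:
$W{\left(E,a \right)} = 40 - \frac{5 \left(E + a\right)}{-13 + E}$ ($W{\left(E,a \right)} = - 5 \left(\frac{E + a}{-13 + E} - 8\right) = - 5 \left(-8 + \frac{E + a}{-13 + E}\right) = 40 - \frac{5 \left(E + a\right)}{-13 + E}$)
$\frac{W{\left(-522,745 \right)}}{-480454 - 249124} = \frac{5 \frac{1}{-13 - 522} \left(-104 - 745 + 7 \left(-522\right)\right)}{-480454 - 249124} = \frac{5 \frac{1}{-535} \left(-104 - 745 - 3654\right)}{-480454 - 249124} = \frac{5 \left(- \frac{1}{535}\right) \left(-4503\right)}{-729578} = \frac{4503}{107} \left(- \frac{1}{729578}\right) = - \frac{4503}{78064846}$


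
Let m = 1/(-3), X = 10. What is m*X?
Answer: -10/3 ≈ -3.3333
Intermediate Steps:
m = -⅓ ≈ -0.33333
m*X = -⅓*10 = -10/3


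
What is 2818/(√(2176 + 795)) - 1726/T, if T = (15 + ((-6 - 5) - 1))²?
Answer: -1726/9 + 2818*√2971/2971 ≈ -140.08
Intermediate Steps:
T = 9 (T = (15 + (-11 - 1))² = (15 - 12)² = 3² = 9)
2818/(√(2176 + 795)) - 1726/T = 2818/(√(2176 + 795)) - 1726/9 = 2818/(√2971) - 1726*⅑ = 2818*(√2971/2971) - 1726/9 = 2818*√2971/2971 - 1726/9 = -1726/9 + 2818*√2971/2971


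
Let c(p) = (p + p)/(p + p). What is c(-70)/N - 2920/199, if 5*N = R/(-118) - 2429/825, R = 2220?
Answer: -3140889745/210753139 ≈ -14.903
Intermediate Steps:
c(p) = 1 (c(p) = (2*p)/((2*p)) = (2*p)*(1/(2*p)) = 1)
N = -1059061/243375 (N = (2220/(-118) - 2429/825)/5 = (2220*(-1/118) - 2429*1/825)/5 = (-1110/59 - 2429/825)/5 = (⅕)*(-1059061/48675) = -1059061/243375 ≈ -4.3516)
c(-70)/N - 2920/199 = 1/(-1059061/243375) - 2920/199 = 1*(-243375/1059061) - 2920*1/199 = -243375/1059061 - 2920/199 = -3140889745/210753139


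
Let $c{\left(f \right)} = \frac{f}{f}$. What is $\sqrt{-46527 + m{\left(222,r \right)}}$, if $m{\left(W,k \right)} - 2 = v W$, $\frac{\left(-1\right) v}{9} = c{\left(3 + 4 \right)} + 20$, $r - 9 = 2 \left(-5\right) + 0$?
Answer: $i \sqrt{88483} \approx 297.46 i$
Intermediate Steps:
$r = -1$ ($r = 9 + \left(2 \left(-5\right) + 0\right) = 9 + \left(-10 + 0\right) = 9 - 10 = -1$)
$c{\left(f \right)} = 1$
$v = -189$ ($v = - 9 \left(1 + 20\right) = \left(-9\right) 21 = -189$)
$m{\left(W,k \right)} = 2 - 189 W$
$\sqrt{-46527 + m{\left(222,r \right)}} = \sqrt{-46527 + \left(2 - 41958\right)} = \sqrt{-46527 - 41956} = \sqrt{-88483} = i \sqrt{88483}$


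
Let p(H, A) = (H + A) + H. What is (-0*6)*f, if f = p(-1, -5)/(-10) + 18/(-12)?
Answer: 0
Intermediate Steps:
p(H, A) = A + 2*H (p(H, A) = (A + H) + H = A + 2*H)
f = -⅘ (f = (-5 + 2*(-1))/(-10) + 18/(-12) = (-5 - 2)*(-⅒) + 18*(-1/12) = -7*(-⅒) - 3/2 = 7/10 - 3/2 = -⅘ ≈ -0.80000)
(-0*6)*f = -0*6*(-⅘) = -43*0*(-⅘) = 0*(-⅘) = 0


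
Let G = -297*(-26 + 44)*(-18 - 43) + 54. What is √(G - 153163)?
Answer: √172997 ≈ 415.93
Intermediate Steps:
G = 326160 (G = -5346*(-61) + 54 = -297*(-1098) + 54 = 326106 + 54 = 326160)
√(G - 153163) = √(326160 - 153163) = √172997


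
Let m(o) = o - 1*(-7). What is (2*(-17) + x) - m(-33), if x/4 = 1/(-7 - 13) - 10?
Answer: -241/5 ≈ -48.200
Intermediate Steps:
x = -201/5 (x = 4*(1/(-7 - 13) - 10) = 4*(1/(-20) - 10) = 4*(-1/20 - 10) = 4*(-201/20) = -201/5 ≈ -40.200)
m(o) = 7 + o (m(o) = o + 7 = 7 + o)
(2*(-17) + x) - m(-33) = (2*(-17) - 201/5) - (7 - 33) = (-34 - 201/5) - 1*(-26) = -371/5 + 26 = -241/5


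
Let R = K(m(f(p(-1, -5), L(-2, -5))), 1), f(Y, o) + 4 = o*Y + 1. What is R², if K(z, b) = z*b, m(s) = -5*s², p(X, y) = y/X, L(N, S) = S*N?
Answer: 121992025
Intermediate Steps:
L(N, S) = N*S
f(Y, o) = -3 + Y*o (f(Y, o) = -4 + (o*Y + 1) = -4 + (Y*o + 1) = -4 + (1 + Y*o) = -3 + Y*o)
K(z, b) = b*z
R = -11045 (R = 1*(-5*(-3 + (-5/(-1))*(-2*(-5)))²) = 1*(-5*(-3 - 5*(-1)*10)²) = 1*(-5*(-3 + 5*10)²) = 1*(-5*(-3 + 50)²) = 1*(-5*47²) = 1*(-5*2209) = 1*(-11045) = -11045)
R² = (-11045)² = 121992025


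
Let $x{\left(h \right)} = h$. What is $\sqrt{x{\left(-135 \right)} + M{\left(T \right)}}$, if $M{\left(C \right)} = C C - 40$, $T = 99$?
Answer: $\sqrt{9626} \approx 98.112$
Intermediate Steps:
$M{\left(C \right)} = -40 + C^{2}$ ($M{\left(C \right)} = C^{2} - 40 = -40 + C^{2}$)
$\sqrt{x{\left(-135 \right)} + M{\left(T \right)}} = \sqrt{-135 - \left(40 - 99^{2}\right)} = \sqrt{-135 + \left(-40 + 9801\right)} = \sqrt{-135 + 9761} = \sqrt{9626}$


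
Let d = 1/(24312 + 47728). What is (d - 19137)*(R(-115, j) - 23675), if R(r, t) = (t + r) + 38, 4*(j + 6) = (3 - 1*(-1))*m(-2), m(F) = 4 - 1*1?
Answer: 6549868654729/14408 ≈ 4.5460e+8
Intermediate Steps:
m(F) = 3 (m(F) = 4 - 1 = 3)
d = 1/72040 ≈ 1.3881e-5
j = -3 (j = -6 + ((3 - 1*(-1))*3)/4 = -6 + ((3 + 1)*3)/4 = -6 + (4*3)/4 = -6 + (¼)*12 = -6 + 3 = -3)
R(r, t) = 38 + r + t (R(r, t) = (r + t) + 38 = 38 + r + t)
(d - 19137)*(R(-115, j) - 23675) = (1/72040 - 19137)*((38 - 115 - 3) - 23675) = -1378629479*(-80 - 23675)/72040 = -1378629479/72040*(-23755) = 6549868654729/14408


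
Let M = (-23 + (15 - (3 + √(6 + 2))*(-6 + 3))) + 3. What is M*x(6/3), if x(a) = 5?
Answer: 20 + 30*√2 ≈ 62.426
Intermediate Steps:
M = 4 + 6*√2 (M = (-23 + (15 - (3 + √8)*(-3))) + 3 = (-23 + (15 - (3 + 2*√2)*(-3))) + 3 = (-23 + (15 - (-9 - 6*√2))) + 3 = (-23 + (15 + (9 + 6*√2))) + 3 = (-23 + (24 + 6*√2)) + 3 = (1 + 6*√2) + 3 = 4 + 6*√2 ≈ 12.485)
M*x(6/3) = (4 + 6*√2)*5 = 20 + 30*√2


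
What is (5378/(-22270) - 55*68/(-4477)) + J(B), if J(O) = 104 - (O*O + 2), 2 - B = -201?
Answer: -186291971638/4531945 ≈ -41106.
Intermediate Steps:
B = 203 (B = 2 - 1*(-201) = 2 + 201 = 203)
J(O) = 102 - O**2 (J(O) = 104 - (O**2 + 2) = 104 - (2 + O**2) = 104 + (-2 - O**2) = 102 - O**2)
(5378/(-22270) - 55*68/(-4477)) + J(B) = (5378/(-22270) - 55*68/(-4477)) + (102 - 1*203**2) = (5378*(-1/22270) - 3740*(-1/4477)) + (102 - 1*41209) = (-2689/11135 + 340/407) + (102 - 41209) = 2691477/4531945 - 41107 = -186291971638/4531945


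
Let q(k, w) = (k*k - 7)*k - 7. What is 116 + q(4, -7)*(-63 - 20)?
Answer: -2291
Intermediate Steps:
q(k, w) = -7 + k*(-7 + k²) (q(k, w) = (k² - 7)*k - 7 = (-7 + k²)*k - 7 = k*(-7 + k²) - 7 = -7 + k*(-7 + k²))
116 + q(4, -7)*(-63 - 20) = 116 + (-7 + 4³ - 7*4)*(-63 - 20) = 116 + (-7 + 64 - 28)*(-83) = 116 + 29*(-83) = 116 - 2407 = -2291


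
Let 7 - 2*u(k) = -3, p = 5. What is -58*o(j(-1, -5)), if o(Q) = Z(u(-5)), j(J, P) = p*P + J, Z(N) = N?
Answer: -290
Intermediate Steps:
u(k) = 5 (u(k) = 7/2 - 1/2*(-3) = 7/2 + 3/2 = 5)
j(J, P) = J + 5*P (j(J, P) = 5*P + J = J + 5*P)
o(Q) = 5
-58*o(j(-1, -5)) = -58*5 = -290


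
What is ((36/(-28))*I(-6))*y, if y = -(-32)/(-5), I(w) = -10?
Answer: -576/7 ≈ -82.286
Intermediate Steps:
y = -32/5 (y = -(-32)*(-1)/5 = -8*⅘ = -32/5 ≈ -6.4000)
((36/(-28))*I(-6))*y = ((36/(-28))*(-10))*(-32/5) = ((36*(-1/28))*(-10))*(-32/5) = -9/7*(-10)*(-32/5) = (90/7)*(-32/5) = -576/7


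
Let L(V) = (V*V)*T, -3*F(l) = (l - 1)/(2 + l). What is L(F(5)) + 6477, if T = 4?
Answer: 2856421/441 ≈ 6477.1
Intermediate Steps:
F(l) = -(-1 + l)/(3*(2 + l)) (F(l) = -(l - 1)/(3*(2 + l)) = -(-1 + l)/(3*(2 + l)))
L(V) = 4*V² (L(V) = (V*V)*4 = V²*4 = 4*V²)
L(F(5)) + 6477 = 4*((1 - 1*5)/(3*(2 + 5)))² + 6477 = 4*((⅓)*(1 - 5)/7)² + 6477 = 4*((⅓)*(⅐)*(-4))² + 6477 = 4*(-4/21)² + 6477 = 4*(16/441) + 6477 = 64/441 + 6477 = 2856421/441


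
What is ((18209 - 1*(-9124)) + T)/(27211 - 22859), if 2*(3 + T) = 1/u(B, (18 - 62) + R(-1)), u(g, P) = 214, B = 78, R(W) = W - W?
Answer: 688073/109568 ≈ 6.2799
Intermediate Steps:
R(W) = 0
T = -1283/428 (T = -3 + (1/2)/214 = -3 + (1/2)*(1/214) = -3 + 1/428 = -1283/428 ≈ -2.9977)
((18209 - 1*(-9124)) + T)/(27211 - 22859) = ((18209 - 1*(-9124)) - 1283/428)/(27211 - 22859) = ((18209 + 9124) - 1283/428)/4352 = (27333 - 1283/428)*(1/4352) = (11697241/428)*(1/4352) = 688073/109568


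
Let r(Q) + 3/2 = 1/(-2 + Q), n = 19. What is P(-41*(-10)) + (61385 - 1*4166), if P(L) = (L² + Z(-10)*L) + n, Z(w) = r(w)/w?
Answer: 2704835/12 ≈ 2.2540e+5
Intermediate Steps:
r(Q) = -3/2 + 1/(-2 + Q)
Z(w) = (8 - 3*w)/(2*w*(-2 + w)) (Z(w) = ((8 - 3*w)/(2*(-2 + w)))/w = (8 - 3*w)/(2*w*(-2 + w)))
P(L) = 19 + L² + 19*L/120 (P(L) = (L² + ((½)*(8 - 3*(-10))/(-10*(-2 - 10)))*L) + 19 = (L² + ((½)*(-⅒)*(8 + 30)/(-12))*L) + 19 = (L² + ((½)*(-⅒)*(-1/12)*38)*L) + 19 = (L² + 19*L/120) + 19 = 19 + L² + 19*L/120)
P(-41*(-10)) + (61385 - 1*4166) = (19 + (-41*(-10))² + 19*(-41*(-10))/120) + (61385 - 1*4166) = (19 + 410² + (19/120)*410) + (61385 - 4166) = (19 + 168100 + 779/12) + 57219 = 2018207/12 + 57219 = 2704835/12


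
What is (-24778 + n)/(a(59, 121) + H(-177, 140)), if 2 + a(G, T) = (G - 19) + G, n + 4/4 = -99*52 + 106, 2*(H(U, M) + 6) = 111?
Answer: -59642/293 ≈ -203.56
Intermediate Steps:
H(U, M) = 99/2 (H(U, M) = -6 + (½)*111 = -6 + 111/2 = 99/2)
n = -5043 (n = -1 + (-99*52 + 106) = -1 + (-5148 + 106) = -1 - 5042 = -5043)
a(G, T) = -21 + 2*G (a(G, T) = -2 + ((G - 19) + G) = -2 + ((-19 + G) + G) = -2 + (-19 + 2*G) = -21 + 2*G)
(-24778 + n)/(a(59, 121) + H(-177, 140)) = (-24778 - 5043)/((-21 + 2*59) + 99/2) = -29821/((-21 + 118) + 99/2) = -29821/(97 + 99/2) = -29821/293/2 = -29821*2/293 = -59642/293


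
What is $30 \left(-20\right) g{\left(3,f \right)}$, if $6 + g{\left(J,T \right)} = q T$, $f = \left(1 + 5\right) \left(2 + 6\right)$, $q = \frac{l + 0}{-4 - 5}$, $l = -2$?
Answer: $-2800$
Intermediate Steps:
$q = \frac{2}{9}$ ($q = \frac{-2 + 0}{-4 - 5} = - \frac{2}{-9} = \left(-2\right) \left(- \frac{1}{9}\right) = \frac{2}{9} \approx 0.22222$)
$f = 48$ ($f = 6 \cdot 8 = 48$)
$g{\left(J,T \right)} = -6 + \frac{2 T}{9}$
$30 \left(-20\right) g{\left(3,f \right)} = 30 \left(-20\right) \left(-6 + \frac{2}{9} \cdot 48\right) = - 600 \left(-6 + \frac{32}{3}\right) = \left(-600\right) \frac{14}{3} = -2800$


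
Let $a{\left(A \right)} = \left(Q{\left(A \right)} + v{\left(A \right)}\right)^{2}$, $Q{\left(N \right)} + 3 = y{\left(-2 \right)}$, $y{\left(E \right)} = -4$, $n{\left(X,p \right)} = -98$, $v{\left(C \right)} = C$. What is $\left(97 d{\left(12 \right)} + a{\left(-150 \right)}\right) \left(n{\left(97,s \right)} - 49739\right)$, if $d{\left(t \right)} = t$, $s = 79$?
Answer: $-1286442481$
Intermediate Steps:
$Q{\left(N \right)} = -7$ ($Q{\left(N \right)} = -3 - 4 = -7$)
$a{\left(A \right)} = \left(-7 + A\right)^{2}$
$\left(97 d{\left(12 \right)} + a{\left(-150 \right)}\right) \left(n{\left(97,s \right)} - 49739\right) = \left(97 \cdot 12 + \left(-7 - 150\right)^{2}\right) \left(-98 - 49739\right) = \left(1164 + \left(-157\right)^{2}\right) \left(-49837\right) = \left(1164 + 24649\right) \left(-49837\right) = 25813 \left(-49837\right) = -1286442481$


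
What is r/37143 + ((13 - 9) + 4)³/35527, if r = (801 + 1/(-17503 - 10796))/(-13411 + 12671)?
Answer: 198719578265357/13816827244667430 ≈ 0.014382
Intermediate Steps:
r = -11333749/10470630 (r = (801 + 1/(-28299))/(-740) = (801 - 1/28299)*(-1/740) = (22667498/28299)*(-1/740) = -11333749/10470630 ≈ -1.0824)
r/37143 + ((13 - 9) + 4)³/35527 = -11333749/10470630/37143 + ((13 - 9) + 4)³/35527 = -11333749/10470630*1/37143 + (4 + 4)³*(1/35527) = -11333749/388910610090 + 8³*(1/35527) = -11333749/388910610090 + 512*(1/35527) = -11333749/388910610090 + 512/35527 = 198719578265357/13816827244667430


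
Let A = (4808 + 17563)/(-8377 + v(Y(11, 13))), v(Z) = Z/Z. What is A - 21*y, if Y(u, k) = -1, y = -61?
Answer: 3569095/2792 ≈ 1278.3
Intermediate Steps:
v(Z) = 1
A = -7457/2792 (A = (4808 + 17563)/(-8377 + 1) = 22371/(-8376) = 22371*(-1/8376) = -7457/2792 ≈ -2.6708)
A - 21*y = -7457/2792 - 21*(-61) = -7457/2792 + 1281 = 3569095/2792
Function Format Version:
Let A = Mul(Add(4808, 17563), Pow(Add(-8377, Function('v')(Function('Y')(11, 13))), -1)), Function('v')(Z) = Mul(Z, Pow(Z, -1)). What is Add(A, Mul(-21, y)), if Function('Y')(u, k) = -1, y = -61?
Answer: Rational(3569095, 2792) ≈ 1278.3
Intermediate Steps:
Function('v')(Z) = 1
A = Rational(-7457, 2792) (A = Mul(Add(4808, 17563), Pow(Add(-8377, 1), -1)) = Mul(22371, Pow(-8376, -1)) = Mul(22371, Rational(-1, 8376)) = Rational(-7457, 2792) ≈ -2.6708)
Add(A, Mul(-21, y)) = Add(Rational(-7457, 2792), Mul(-21, -61)) = Add(Rational(-7457, 2792), 1281) = Rational(3569095, 2792)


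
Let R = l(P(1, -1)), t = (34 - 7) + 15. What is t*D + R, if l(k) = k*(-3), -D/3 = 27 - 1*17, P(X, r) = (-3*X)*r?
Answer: -1269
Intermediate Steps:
P(X, r) = -3*X*r
D = -30 (D = -3*(27 - 1*17) = -3*(27 - 17) = -3*10 = -30)
t = 42 (t = 27 + 15 = 42)
l(k) = -3*k
R = -9 (R = -(-9)*(-1) = -3*3 = -9)
t*D + R = 42*(-30) - 9 = -1260 - 9 = -1269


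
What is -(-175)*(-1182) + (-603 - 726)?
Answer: -208179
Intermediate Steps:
-(-175)*(-1182) + (-603 - 726) = -175*1182 - 1329 = -206850 - 1329 = -208179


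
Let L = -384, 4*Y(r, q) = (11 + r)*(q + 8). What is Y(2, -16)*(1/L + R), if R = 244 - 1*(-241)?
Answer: -2421107/192 ≈ -12610.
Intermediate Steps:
Y(r, q) = (8 + q)*(11 + r)/4 (Y(r, q) = ((11 + r)*(q + 8))/4 = ((11 + r)*(8 + q))/4 = ((8 + q)*(11 + r))/4 = (8 + q)*(11 + r)/4)
R = 485 (R = 244 + 241 = 485)
Y(2, -16)*(1/L + R) = (22 + 2*2 + (11/4)*(-16) + (1/4)*(-16)*2)*(1/(-384) + 485) = (22 + 4 - 44 - 8)*(-1/384 + 485) = -26*186239/384 = -2421107/192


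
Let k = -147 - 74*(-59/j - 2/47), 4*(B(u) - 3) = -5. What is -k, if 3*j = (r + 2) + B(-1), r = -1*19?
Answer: 2874845/2867 ≈ 1002.7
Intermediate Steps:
B(u) = 7/4 (B(u) = 3 + (1/4)*(-5) = 3 - 5/4 = 7/4)
r = -19
j = -61/12 (j = ((-19 + 2) + 7/4)/3 = (-17 + 7/4)/3 = (1/3)*(-61/4) = -61/12 ≈ -5.0833)
k = -2874845/2867 (k = -147 - 74*(-59/(-61/12) - 2/47) = -147 - 74*(-59*(-12/61) - 2*1/47) = -147 - 74*(708/61 - 2/47) = -147 - 74*33154/2867 = -147 - 2453396/2867 = -2874845/2867 ≈ -1002.7)
-k = -1*(-2874845/2867) = 2874845/2867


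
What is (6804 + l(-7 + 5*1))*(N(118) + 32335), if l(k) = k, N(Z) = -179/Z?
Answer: 12976008751/59 ≈ 2.1993e+8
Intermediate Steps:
(6804 + l(-7 + 5*1))*(N(118) + 32335) = (6804 + (-7 + 5*1))*(-179/118 + 32335) = (6804 + (-7 + 5))*(-179*1/118 + 32335) = (6804 - 2)*(-179/118 + 32335) = 6802*(3815351/118) = 12976008751/59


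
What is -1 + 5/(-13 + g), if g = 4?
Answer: -14/9 ≈ -1.5556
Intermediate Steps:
-1 + 5/(-13 + g) = -1 + 5/(-13 + 4) = -1 + 5/(-9) = -1 - 1/9*5 = -1 - 5/9 = -14/9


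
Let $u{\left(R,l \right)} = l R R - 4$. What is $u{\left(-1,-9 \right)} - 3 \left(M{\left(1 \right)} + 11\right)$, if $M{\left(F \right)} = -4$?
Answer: $-34$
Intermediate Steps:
$u{\left(R,l \right)} = -4 + l R^{2}$ ($u{\left(R,l \right)} = R l R - 4 = l R^{2} - 4 = -4 + l R^{2}$)
$u{\left(-1,-9 \right)} - 3 \left(M{\left(1 \right)} + 11\right) = \left(-4 - 9 \left(-1\right)^{2}\right) - 3 \left(-4 + 11\right) = \left(-4 - 9\right) - 3 \cdot 7 = \left(-4 - 9\right) - 21 = -13 - 21 = -34$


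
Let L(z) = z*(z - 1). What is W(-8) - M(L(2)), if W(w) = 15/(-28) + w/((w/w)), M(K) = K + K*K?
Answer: -407/28 ≈ -14.536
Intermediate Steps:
L(z) = z*(-1 + z)
M(K) = K + K²
W(w) = -15/28 + w (W(w) = 15*(-1/28) + w/1 = -15/28 + w*1 = -15/28 + w)
W(-8) - M(L(2)) = (-15/28 - 8) - 2*(-1 + 2)*(1 + 2*(-1 + 2)) = -239/28 - 2*1*(1 + 2*1) = -239/28 - 2*(1 + 2) = -239/28 - 2*3 = -239/28 - 1*6 = -239/28 - 6 = -407/28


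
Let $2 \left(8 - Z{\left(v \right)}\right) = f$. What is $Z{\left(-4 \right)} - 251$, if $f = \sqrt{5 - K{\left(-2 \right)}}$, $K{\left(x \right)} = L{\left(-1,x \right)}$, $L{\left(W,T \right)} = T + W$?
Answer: $-243 - \sqrt{2} \approx -244.41$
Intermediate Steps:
$K{\left(x \right)} = -1 + x$ ($K{\left(x \right)} = x - 1 = -1 + x$)
$f = 2 \sqrt{2}$ ($f = \sqrt{5 - \left(-1 - 2\right)} = \sqrt{5 - -3} = \sqrt{5 + 3} = \sqrt{8} = 2 \sqrt{2} \approx 2.8284$)
$Z{\left(v \right)} = 8 - \sqrt{2}$ ($Z{\left(v \right)} = 8 - \frac{2 \sqrt{2}}{2} = 8 - \sqrt{2}$)
$Z{\left(-4 \right)} - 251 = \left(8 - \sqrt{2}\right) - 251 = -243 - \sqrt{2}$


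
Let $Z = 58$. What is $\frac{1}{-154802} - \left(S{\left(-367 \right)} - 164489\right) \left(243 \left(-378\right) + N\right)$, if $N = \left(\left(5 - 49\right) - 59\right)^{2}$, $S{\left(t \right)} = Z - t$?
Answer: $- \frac{2063414633223361}{154802} \approx -1.3329 \cdot 10^{10}$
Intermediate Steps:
$S{\left(t \right)} = 58 - t$
$N = 10609$ ($N = \left(\left(5 - 49\right) - 59\right)^{2} = \left(-44 - 59\right)^{2} = \left(-103\right)^{2} = 10609$)
$\frac{1}{-154802} - \left(S{\left(-367 \right)} - 164489\right) \left(243 \left(-378\right) + N\right) = \frac{1}{-154802} - \left(\left(58 - -367\right) - 164489\right) \left(243 \left(-378\right) + 10609\right) = - \frac{1}{154802} - \left(\left(58 + 367\right) - 164489\right) \left(-91854 + 10609\right) = - \frac{1}{154802} - \left(425 - 164489\right) \left(-81245\right) = - \frac{1}{154802} - \left(-164064\right) \left(-81245\right) = - \frac{1}{154802} - 13329379680 = - \frac{2063414633223361}{154802}$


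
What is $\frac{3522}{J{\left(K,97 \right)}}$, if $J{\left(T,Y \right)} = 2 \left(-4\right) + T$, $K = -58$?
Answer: $- \frac{587}{11} \approx -53.364$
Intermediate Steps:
$J{\left(T,Y \right)} = -8 + T$
$\frac{3522}{J{\left(K,97 \right)}} = \frac{3522}{-8 - 58} = \frac{3522}{-66} = 3522 \left(- \frac{1}{66}\right) = - \frac{587}{11}$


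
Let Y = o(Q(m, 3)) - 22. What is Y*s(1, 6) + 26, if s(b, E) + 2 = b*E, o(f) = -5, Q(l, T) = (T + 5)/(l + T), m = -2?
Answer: -82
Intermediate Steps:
Q(l, T) = (5 + T)/(T + l)
s(b, E) = -2 + E*b (s(b, E) = -2 + b*E = -2 + E*b)
Y = -27 (Y = -5 - 22 = -27)
Y*s(1, 6) + 26 = -27*(-2 + 6*1) + 26 = -27*(-2 + 6) + 26 = -27*4 + 26 = -108 + 26 = -82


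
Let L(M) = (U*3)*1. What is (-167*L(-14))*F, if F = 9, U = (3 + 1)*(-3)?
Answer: 54108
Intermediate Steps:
U = -12 (U = 4*(-3) = -12)
L(M) = -36 (L(M) = -12*3*1 = -36*1 = -36)
(-167*L(-14))*F = -167*(-36)*9 = 6012*9 = 54108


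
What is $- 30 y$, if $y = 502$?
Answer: $-15060$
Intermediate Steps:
$- 30 y = \left(-30\right) 502 = -15060$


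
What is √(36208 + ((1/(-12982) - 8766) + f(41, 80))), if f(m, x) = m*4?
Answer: √4652503323362/12982 ≈ 166.15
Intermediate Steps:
f(m, x) = 4*m
√(36208 + ((1/(-12982) - 8766) + f(41, 80))) = √(36208 + ((1/(-12982) - 8766) + 4*41)) = √(36208 + ((-1/12982 - 8766) + 164)) = √(36208 + (-113800213/12982 + 164)) = √(36208 - 111671165/12982) = √(358381091/12982) = √4652503323362/12982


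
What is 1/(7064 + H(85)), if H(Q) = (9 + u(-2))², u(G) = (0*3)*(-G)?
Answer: 1/7145 ≈ 0.00013996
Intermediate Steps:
u(G) = 0 (u(G) = 0*(-G) = 0)
H(Q) = 81 (H(Q) = (9 + 0)² = 9² = 81)
1/(7064 + H(85)) = 1/(7064 + 81) = 1/7145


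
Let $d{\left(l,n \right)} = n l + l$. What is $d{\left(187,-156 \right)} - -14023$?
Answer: $-14962$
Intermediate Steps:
$d{\left(l,n \right)} = l + l n$ ($d{\left(l,n \right)} = l n + l = l + l n$)
$d{\left(187,-156 \right)} - -14023 = 187 \left(1 - 156\right) - -14023 = 187 \left(-155\right) + 14023 = -28985 + 14023 = -14962$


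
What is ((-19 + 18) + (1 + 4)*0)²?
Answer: 1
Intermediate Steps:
((-19 + 18) + (1 + 4)*0)² = (-1 + 5*0)² = (-1 + 0)² = (-1)² = 1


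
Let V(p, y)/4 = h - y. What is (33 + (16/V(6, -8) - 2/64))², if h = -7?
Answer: 1399489/1024 ≈ 1366.7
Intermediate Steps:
V(p, y) = -28 - 4*y (V(p, y) = 4*(-7 - y) = -28 - 4*y)
(33 + (16/V(6, -8) - 2/64))² = (33 + (16/(-28 - 4*(-8)) - 2/64))² = (33 + (16/(-28 + 32) - 2*1/64))² = (33 + (16/4 - 1/32))² = (33 + (16*(¼) - 1/32))² = (33 + (4 - 1/32))² = (33 + 127/32)² = (1183/32)² = 1399489/1024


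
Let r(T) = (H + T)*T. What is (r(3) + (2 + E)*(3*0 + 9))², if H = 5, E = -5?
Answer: 9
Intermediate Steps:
r(T) = T*(5 + T) (r(T) = (5 + T)*T = T*(5 + T))
(r(3) + (2 + E)*(3*0 + 9))² = (3*(5 + 3) + (2 - 5)*(3*0 + 9))² = (3*8 - 3*(0 + 9))² = (24 - 3*9)² = (24 - 27)² = (-3)² = 9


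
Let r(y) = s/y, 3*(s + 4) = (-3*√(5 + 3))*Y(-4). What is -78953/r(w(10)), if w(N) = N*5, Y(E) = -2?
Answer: -1973825/2 - 1973825*√2/2 ≈ -2.3826e+6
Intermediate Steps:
w(N) = 5*N
s = -4 + 4*√2 (s = -4 + (-3*√(5 + 3)*(-2))/3 = -4 + (-6*√2*(-2))/3 = -4 + (12*√2)/3 = -4 + 4*√2 ≈ 1.6569)
r(y) = (-4 + 4*√2)/y
-78953/r(w(10)) = -78953*25/(2*(-1 + √2)) = -78953/(-2/25 + 2*√2/25)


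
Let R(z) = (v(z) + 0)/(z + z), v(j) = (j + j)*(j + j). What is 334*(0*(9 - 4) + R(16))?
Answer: 10688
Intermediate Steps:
v(j) = 4*j² (v(j) = (2*j)*(2*j) = 4*j²)
R(z) = 2*z (R(z) = (4*z² + 0)/(z + z) = (4*z²)/((2*z)) = (4*z²)*(1/(2*z)) = 2*z)
334*(0*(9 - 4) + R(16)) = 334*(0*(9 - 4) + 2*16) = 334*(0*5 + 32) = 334*(0 + 32) = 334*32 = 10688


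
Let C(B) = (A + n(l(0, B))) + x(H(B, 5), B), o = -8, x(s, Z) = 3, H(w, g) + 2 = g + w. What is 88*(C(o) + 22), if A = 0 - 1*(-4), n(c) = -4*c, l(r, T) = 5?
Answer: 792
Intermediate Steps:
H(w, g) = -2 + g + w (H(w, g) = -2 + (g + w) = -2 + g + w)
A = 4 (A = 0 + 4 = 4)
C(B) = -13 (C(B) = (4 - 4*5) + 3 = (4 - 20) + 3 = -16 + 3 = -13)
88*(C(o) + 22) = 88*(-13 + 22) = 88*9 = 792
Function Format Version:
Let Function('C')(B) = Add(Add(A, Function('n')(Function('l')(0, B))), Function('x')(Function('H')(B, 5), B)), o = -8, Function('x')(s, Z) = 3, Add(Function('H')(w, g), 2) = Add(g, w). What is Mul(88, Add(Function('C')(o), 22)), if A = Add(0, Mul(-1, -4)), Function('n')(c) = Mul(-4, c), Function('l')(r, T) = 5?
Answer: 792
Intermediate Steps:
Function('H')(w, g) = Add(-2, g, w) (Function('H')(w, g) = Add(-2, Add(g, w)) = Add(-2, g, w))
A = 4 (A = Add(0, 4) = 4)
Function('C')(B) = -13 (Function('C')(B) = Add(Add(4, Mul(-4, 5)), 3) = Add(Add(4, -20), 3) = Add(-16, 3) = -13)
Mul(88, Add(Function('C')(o), 22)) = Mul(88, Add(-13, 22)) = Mul(88, 9) = 792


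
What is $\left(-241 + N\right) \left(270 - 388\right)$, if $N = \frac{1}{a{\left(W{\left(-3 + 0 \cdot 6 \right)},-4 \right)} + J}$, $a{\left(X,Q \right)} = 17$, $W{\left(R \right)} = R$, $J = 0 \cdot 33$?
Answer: $\frac{483328}{17} \approx 28431.0$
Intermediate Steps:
$J = 0$
$N = \frac{1}{17}$ ($N = \frac{1}{17 + 0} = \frac{1}{17} \approx 0.058824$)
$\left(-241 + N\right) \left(270 - 388\right) = \left(-241 + \frac{1}{17}\right) \left(270 - 388\right) = \left(- \frac{4096}{17}\right) \left(-118\right) = \frac{483328}{17}$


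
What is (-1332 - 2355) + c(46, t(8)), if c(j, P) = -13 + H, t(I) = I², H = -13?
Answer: -3713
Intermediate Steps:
c(j, P) = -26 (c(j, P) = -13 - 13 = -26)
(-1332 - 2355) + c(46, t(8)) = (-1332 - 2355) - 26 = -3687 - 26 = -3713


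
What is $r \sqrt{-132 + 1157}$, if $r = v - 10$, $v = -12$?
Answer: $- 110 \sqrt{41} \approx -704.34$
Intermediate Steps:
$r = -22$ ($r = -12 - 10 = -22$)
$r \sqrt{-132 + 1157} = - 22 \sqrt{-132 + 1157} = - 22 \sqrt{1025} = - 22 \cdot 5 \sqrt{41} = - 110 \sqrt{41}$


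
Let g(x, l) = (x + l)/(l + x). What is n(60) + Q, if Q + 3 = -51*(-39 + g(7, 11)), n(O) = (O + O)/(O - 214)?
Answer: 148935/77 ≈ 1934.2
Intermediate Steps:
n(O) = 2*O/(-214 + O) (n(O) = (2*O)/(-214 + O) = 2*O/(-214 + O))
g(x, l) = 1 (g(x, l) = (l + x)/(l + x) = 1)
Q = 1935 (Q = -3 - 51*(-39 + 1) = -3 - 51*(-38) = -3 + 1938 = 1935)
n(60) + Q = 2*60/(-214 + 60) + 1935 = 2*60/(-154) + 1935 = 2*60*(-1/154) + 1935 = -60/77 + 1935 = 148935/77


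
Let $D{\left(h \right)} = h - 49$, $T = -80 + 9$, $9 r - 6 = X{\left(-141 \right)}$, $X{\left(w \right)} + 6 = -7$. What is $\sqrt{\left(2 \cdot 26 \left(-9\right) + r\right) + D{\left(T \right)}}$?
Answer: $\frac{i \sqrt{5299}}{3} \approx 24.265 i$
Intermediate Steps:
$X{\left(w \right)} = -13$ ($X{\left(w \right)} = -6 - 7 = -13$)
$r = - \frac{7}{9}$ ($r = \frac{2}{3} + \frac{1}{9} \left(-13\right) = \frac{2}{3} - \frac{13}{9} = - \frac{7}{9} \approx -0.77778$)
$T = -71$
$D{\left(h \right)} = -49 + h$
$\sqrt{\left(2 \cdot 26 \left(-9\right) + r\right) + D{\left(T \right)}} = \sqrt{\left(2 \cdot 26 \left(-9\right) - \frac{7}{9}\right) - 120} = \sqrt{\left(52 \left(-9\right) - \frac{7}{9}\right) - 120} = \sqrt{\left(-468 - \frac{7}{9}\right) - 120} = \sqrt{- \frac{4219}{9} - 120} = \sqrt{- \frac{5299}{9}} = \frac{i \sqrt{5299}}{3}$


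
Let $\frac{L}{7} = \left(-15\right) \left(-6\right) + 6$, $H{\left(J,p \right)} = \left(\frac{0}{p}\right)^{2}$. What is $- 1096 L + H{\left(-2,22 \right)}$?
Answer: $-736512$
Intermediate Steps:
$H{\left(J,p \right)} = 0$ ($H{\left(J,p \right)} = 0^{2} = 0$)
$L = 672$ ($L = 7 \left(\left(-15\right) \left(-6\right) + 6\right) = 7 \left(90 + 6\right) = 7 \cdot 96 = 672$)
$- 1096 L + H{\left(-2,22 \right)} = \left(-1096\right) 672 + 0 = -736512 + 0 = -736512$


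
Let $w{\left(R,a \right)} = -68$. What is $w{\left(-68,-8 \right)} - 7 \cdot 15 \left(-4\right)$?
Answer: $352$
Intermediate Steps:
$w{\left(-68,-8 \right)} - 7 \cdot 15 \left(-4\right) = -68 - 7 \cdot 15 \left(-4\right) = -68 - 105 \left(-4\right) = -68 - -420 = -68 + 420 = 352$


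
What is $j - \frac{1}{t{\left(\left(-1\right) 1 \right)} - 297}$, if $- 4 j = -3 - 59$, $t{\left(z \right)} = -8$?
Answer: $\frac{9457}{610} \approx 15.503$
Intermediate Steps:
$j = \frac{31}{2}$ ($j = - \frac{-3 - 59}{4} = \left(- \frac{1}{4}\right) \left(-62\right) = \frac{31}{2} \approx 15.5$)
$j - \frac{1}{t{\left(\left(-1\right) 1 \right)} - 297} = \frac{31}{2} - \frac{1}{-8 - 297} = \frac{31}{2} - \frac{1}{-305} = \frac{31}{2} - - \frac{1}{305} = \frac{31}{2} + \frac{1}{305} = \frac{9457}{610}$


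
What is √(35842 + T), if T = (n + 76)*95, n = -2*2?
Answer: √42682 ≈ 206.60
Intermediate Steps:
n = -4
T = 6840 (T = (-4 + 76)*95 = 72*95 = 6840)
√(35842 + T) = √(35842 + 6840) = √42682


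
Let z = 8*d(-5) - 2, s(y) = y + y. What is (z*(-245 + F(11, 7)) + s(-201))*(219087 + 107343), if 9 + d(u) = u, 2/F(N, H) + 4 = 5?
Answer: 8911539000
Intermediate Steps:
F(N, H) = 2 (F(N, H) = 2/(-4 + 5) = 2/1 = 2*1 = 2)
s(y) = 2*y
d(u) = -9 + u
z = -114 (z = 8*(-9 - 5) - 2 = 8*(-14) - 2 = -112 - 2 = -114)
(z*(-245 + F(11, 7)) + s(-201))*(219087 + 107343) = (-114*(-245 + 2) + 2*(-201))*(219087 + 107343) = (-114*(-243) - 402)*326430 = (27702 - 402)*326430 = 27300*326430 = 8911539000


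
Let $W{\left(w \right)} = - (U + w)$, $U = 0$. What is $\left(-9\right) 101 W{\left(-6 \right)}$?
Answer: $-5454$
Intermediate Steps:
$W{\left(w \right)} = - w$ ($W{\left(w \right)} = - (0 + w) = - w$)
$\left(-9\right) 101 W{\left(-6 \right)} = \left(-9\right) 101 \left(\left(-1\right) \left(-6\right)\right) = \left(-909\right) 6 = -5454$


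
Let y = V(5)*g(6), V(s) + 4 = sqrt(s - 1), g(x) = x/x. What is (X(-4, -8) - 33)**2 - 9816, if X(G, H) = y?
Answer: -8591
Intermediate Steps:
g(x) = 1
V(s) = -4 + sqrt(-1 + s) (V(s) = -4 + sqrt(s - 1) = -4 + sqrt(-1 + s))
y = -2 (y = (-4 + sqrt(-1 + 5))*1 = (-4 + sqrt(4))*1 = (-4 + 2)*1 = -2*1 = -2)
X(G, H) = -2
(X(-4, -8) - 33)**2 - 9816 = (-2 - 33)**2 - 9816 = (-35)**2 - 9816 = 1225 - 9816 = -8591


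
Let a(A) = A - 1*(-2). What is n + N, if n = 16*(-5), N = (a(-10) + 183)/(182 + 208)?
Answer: -6205/78 ≈ -79.551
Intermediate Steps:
a(A) = 2 + A (a(A) = A + 2 = 2 + A)
N = 35/78 (N = ((2 - 10) + 183)/(182 + 208) = (-8 + 183)/390 = 175*(1/390) = 35/78 ≈ 0.44872)
n = -80
n + N = -80 + 35/78 = -6205/78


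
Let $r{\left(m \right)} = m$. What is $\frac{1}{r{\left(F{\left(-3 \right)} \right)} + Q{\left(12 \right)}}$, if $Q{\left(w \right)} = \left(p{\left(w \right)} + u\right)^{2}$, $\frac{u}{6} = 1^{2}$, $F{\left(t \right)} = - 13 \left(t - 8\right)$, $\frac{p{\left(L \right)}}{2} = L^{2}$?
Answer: $\frac{1}{86579} \approx 1.155 \cdot 10^{-5}$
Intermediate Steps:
$p{\left(L \right)} = 2 L^{2}$
$F{\left(t \right)} = 104 - 13 t$ ($F{\left(t \right)} = - 13 \left(-8 + t\right) = 104 - 13 t$)
$u = 6$ ($u = 6 \cdot 1^{2} = 6 \cdot 1 = 6$)
$Q{\left(w \right)} = \left(6 + 2 w^{2}\right)^{2}$ ($Q{\left(w \right)} = \left(2 w^{2} + 6\right)^{2} = \left(6 + 2 w^{2}\right)^{2}$)
$\frac{1}{r{\left(F{\left(-3 \right)} \right)} + Q{\left(12 \right)}} = \frac{1}{\left(104 - -39\right) + 4 \left(3 + 12^{2}\right)^{2}} = \frac{1}{\left(104 + 39\right) + 4 \left(3 + 144\right)^{2}} = \frac{1}{143 + 4 \cdot 147^{2}} = \frac{1}{143 + 4 \cdot 21609} = \frac{1}{143 + 86436} = \frac{1}{86579}$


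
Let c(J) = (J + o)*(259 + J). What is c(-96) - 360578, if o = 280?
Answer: -330586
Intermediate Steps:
c(J) = (259 + J)*(280 + J) (c(J) = (J + 280)*(259 + J) = (280 + J)*(259 + J) = (259 + J)*(280 + J))
c(-96) - 360578 = (72520 + (-96)**2 + 539*(-96)) - 360578 = (72520 + 9216 - 51744) - 360578 = 29992 - 360578 = -330586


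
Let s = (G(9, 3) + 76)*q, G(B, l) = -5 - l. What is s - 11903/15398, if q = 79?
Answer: 82706153/15398 ≈ 5371.2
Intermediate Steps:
s = 5372 (s = ((-5 - 1*3) + 76)*79 = ((-5 - 3) + 76)*79 = (-8 + 76)*79 = 68*79 = 5372)
s - 11903/15398 = 5372 - 11903/15398 = 82706153/15398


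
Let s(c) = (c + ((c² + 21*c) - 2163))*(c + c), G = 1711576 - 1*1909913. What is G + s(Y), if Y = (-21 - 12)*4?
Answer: -3460585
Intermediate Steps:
Y = -132 (Y = -33*4 = -132)
G = -198337 (G = 1711576 - 1909913 = -198337)
s(c) = 2*c*(-2163 + c² + 22*c) (s(c) = (c + (-2163 + c² + 21*c))*(2*c) = (-2163 + c² + 22*c)*(2*c) = 2*c*(-2163 + c² + 22*c))
G + s(Y) = -198337 + 2*(-132)*(-2163 + (-132)² + 22*(-132)) = -198337 + 2*(-132)*(-2163 + 17424 - 2904) = -198337 + 2*(-132)*12357 = -198337 - 3262248 = -3460585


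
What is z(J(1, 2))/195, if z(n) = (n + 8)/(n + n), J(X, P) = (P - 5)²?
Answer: 17/3510 ≈ 0.0048433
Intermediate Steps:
J(X, P) = (-5 + P)²
z(n) = (8 + n)/(2*n) (z(n) = (8 + n)/((2*n)) = (8 + n)*(1/(2*n)) = (8 + n)/(2*n))
z(J(1, 2))/195 = ((8 + (-5 + 2)²)/(2*((-5 + 2)²)))/195 = ((8 + (-3)²)/(2*((-3)²)))*(1/195) = ((½)*(8 + 9)/9)*(1/195) = ((½)*(⅑)*17)*(1/195) = (17/18)*(1/195) = 17/3510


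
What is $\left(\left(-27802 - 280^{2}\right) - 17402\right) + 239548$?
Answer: $115944$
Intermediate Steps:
$\left(\left(-27802 - 280^{2}\right) - 17402\right) + 239548 = \left(\left(-27802 - 78400\right) - 17402\right) + 239548 = \left(-106202 - 17402\right) + 239548 = -123604 + 239548 = 115944$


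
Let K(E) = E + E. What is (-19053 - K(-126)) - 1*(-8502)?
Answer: -10299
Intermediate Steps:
K(E) = 2*E
(-19053 - K(-126)) - 1*(-8502) = (-19053 - 2*(-126)) - 1*(-8502) = (-19053 - 1*(-252)) + 8502 = (-19053 + 252) + 8502 = -18801 + 8502 = -10299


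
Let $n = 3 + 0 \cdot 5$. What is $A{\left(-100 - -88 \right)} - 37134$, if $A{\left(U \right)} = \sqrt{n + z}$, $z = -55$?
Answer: $-37134 + 2 i \sqrt{13} \approx -37134.0 + 7.2111 i$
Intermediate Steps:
$n = 3$ ($n = 3 + 0 = 3$)
$A{\left(U \right)} = 2 i \sqrt{13}$ ($A{\left(U \right)} = \sqrt{3 - 55} = \sqrt{-52} = 2 i \sqrt{13}$)
$A{\left(-100 - -88 \right)} - 37134 = 2 i \sqrt{13} - 37134 = -37134 + 2 i \sqrt{13}$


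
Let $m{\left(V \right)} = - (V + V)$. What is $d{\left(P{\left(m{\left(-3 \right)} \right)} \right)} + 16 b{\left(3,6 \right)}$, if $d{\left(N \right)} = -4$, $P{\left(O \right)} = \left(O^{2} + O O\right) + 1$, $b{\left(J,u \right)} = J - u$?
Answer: $-52$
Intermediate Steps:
$m{\left(V \right)} = - 2 V$
$P{\left(O \right)} = 1 + 2 O^{2}$ ($P{\left(O \right)} = \left(O^{2} + O^{2}\right) + 1 = 2 O^{2} + 1 = 1 + 2 O^{2}$)
$d{\left(P{\left(m{\left(-3 \right)} \right)} \right)} + 16 b{\left(3,6 \right)} = -4 + 16 \left(3 - 6\right) = -4 + 16 \left(-3\right) = -4 - 48 = -52$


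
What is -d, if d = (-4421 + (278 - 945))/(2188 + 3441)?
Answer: 5088/5629 ≈ 0.90389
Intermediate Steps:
d = -5088/5629 (d = (-4421 - 667)/5629 = -5088*1/5629 = -5088/5629 ≈ -0.90389)
-d = -1*(-5088/5629) = 5088/5629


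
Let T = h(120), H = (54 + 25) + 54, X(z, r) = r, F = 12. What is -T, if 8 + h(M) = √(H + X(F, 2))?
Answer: 8 - 3*√15 ≈ -3.6189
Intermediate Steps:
H = 133 (H = 79 + 54 = 133)
h(M) = -8 + 3*√15 (h(M) = -8 + √(133 + 2) = -8 + √135 = -8 + 3*√15)
T = -8 + 3*√15 ≈ 3.6189
-T = -(-8 + 3*√15) = 8 - 3*√15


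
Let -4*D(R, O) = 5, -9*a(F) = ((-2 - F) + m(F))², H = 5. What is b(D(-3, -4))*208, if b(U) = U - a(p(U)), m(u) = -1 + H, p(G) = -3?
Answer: 2860/9 ≈ 317.78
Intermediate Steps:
m(u) = 4 (m(u) = -1 + 5 = 4)
a(F) = -(2 - F)²/9 (a(F) = -((-2 - F) + 4)²/9 = -(2 - F)²/9)
D(R, O) = -5/4 (D(R, O) = -¼*5 = -5/4)
b(U) = 25/9 + U (b(U) = U - (-1)*(-2 - 3)²/9 = U - (-1)*(-5)²/9 = U - (-1)*25/9 = U - 1*(-25/9) = U + 25/9 = 25/9 + U)
b(D(-3, -4))*208 = (25/9 - 5/4)*208 = (55/36)*208 = 2860/9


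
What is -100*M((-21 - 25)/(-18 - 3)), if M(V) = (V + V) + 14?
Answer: -38600/21 ≈ -1838.1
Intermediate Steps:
M(V) = 14 + 2*V (M(V) = 2*V + 14 = 14 + 2*V)
-100*M((-21 - 25)/(-18 - 3)) = -100*(14 + 2*((-21 - 25)/(-18 - 3))) = -100*(14 + 2*(-46/(-21))) = -100*(14 + 2*(-46*(-1/21))) = -100*(14 + 2*(46/21)) = -100*(14 + 92/21) = -100*386/21 = -38600/21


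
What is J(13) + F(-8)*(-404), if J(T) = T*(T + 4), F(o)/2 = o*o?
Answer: -51491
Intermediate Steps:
F(o) = 2*o**2 (F(o) = 2*(o*o) = 2*o**2)
J(T) = T*(4 + T)
J(13) + F(-8)*(-404) = 13*(4 + 13) + (2*(-8)**2)*(-404) = 13*17 + (2*64)*(-404) = 221 + 128*(-404) = 221 - 51712 = -51491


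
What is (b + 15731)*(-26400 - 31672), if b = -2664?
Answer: -758826824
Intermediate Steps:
(b + 15731)*(-26400 - 31672) = (-2664 + 15731)*(-26400 - 31672) = 13067*(-58072) = -758826824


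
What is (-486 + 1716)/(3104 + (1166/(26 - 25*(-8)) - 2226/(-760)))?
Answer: 52816200/133633069 ≈ 0.39523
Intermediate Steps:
(-486 + 1716)/(3104 + (1166/(26 - 25*(-8)) - 2226/(-760))) = 1230/(3104 + (1166/(26 + 200) - 2226*(-1/760))) = 1230/(3104 + (1166/226 + 1113/380)) = 1230/(3104 + (1166*(1/226) + 1113/380)) = 1230/(3104 + (583/113 + 1113/380)) = 1230/(3104 + 347309/42940) = 1230/(133633069/42940) = 1230*(42940/133633069) = 52816200/133633069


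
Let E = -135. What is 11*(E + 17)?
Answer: -1298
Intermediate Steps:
11*(E + 17) = 11*(-135 + 17) = 11*(-118) = -1298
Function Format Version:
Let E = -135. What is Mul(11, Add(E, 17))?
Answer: -1298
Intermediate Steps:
Mul(11, Add(E, 17)) = Mul(11, Add(-135, 17)) = Mul(11, -118) = -1298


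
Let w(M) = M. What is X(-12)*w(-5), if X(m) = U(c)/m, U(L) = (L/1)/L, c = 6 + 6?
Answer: 5/12 ≈ 0.41667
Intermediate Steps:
c = 12
U(L) = 1 (U(L) = (L*1)/L = L/L = 1)
X(m) = 1/m
X(-12)*w(-5) = -5/(-12) = -1/12*(-5) = 5/12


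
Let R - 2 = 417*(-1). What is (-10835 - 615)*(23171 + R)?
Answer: -260556200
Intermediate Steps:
R = -415 (R = 2 + 417*(-1) = 2 - 417 = -415)
(-10835 - 615)*(23171 + R) = (-10835 - 615)*(23171 - 415) = -11450*22756 = -260556200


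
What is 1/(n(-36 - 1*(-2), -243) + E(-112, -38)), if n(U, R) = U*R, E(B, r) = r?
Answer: 1/8224 ≈ 0.00012160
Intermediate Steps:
n(U, R) = R*U
1/(n(-36 - 1*(-2), -243) + E(-112, -38)) = 1/(-243*(-36 - 1*(-2)) - 38) = 1/(-243*(-36 + 2) - 38) = 1/(-243*(-34) - 38) = 1/(8262 - 38) = 1/8224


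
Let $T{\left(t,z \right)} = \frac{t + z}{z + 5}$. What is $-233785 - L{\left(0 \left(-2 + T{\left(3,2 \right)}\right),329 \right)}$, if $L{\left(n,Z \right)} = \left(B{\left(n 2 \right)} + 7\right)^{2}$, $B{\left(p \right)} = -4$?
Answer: $-233794$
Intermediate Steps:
$T{\left(t,z \right)} = \frac{t + z}{5 + z}$
$L{\left(n,Z \right)} = 9$ ($L{\left(n,Z \right)} = \left(-4 + 7\right)^{2} = 3^{2} = 9$)
$-233785 - L{\left(0 \left(-2 + T{\left(3,2 \right)}\right),329 \right)} = -233785 - 9 = -233794$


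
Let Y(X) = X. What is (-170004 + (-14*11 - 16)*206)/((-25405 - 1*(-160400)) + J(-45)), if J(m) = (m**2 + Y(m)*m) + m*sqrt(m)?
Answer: -2850756208/1933360315 - 2767824*I*sqrt(5)/1933360315 ≈ -1.4745 - 0.0032012*I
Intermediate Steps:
J(m) = m**(3/2) + 2*m**2 (J(m) = (m**2 + m*m) + m*sqrt(m) = (m**2 + m**2) + m**(3/2) = 2*m**2 + m**(3/2) = m**(3/2) + 2*m**2)
(-170004 + (-14*11 - 16)*206)/((-25405 - 1*(-160400)) + J(-45)) = (-170004 + (-14*11 - 16)*206)/((-25405 - 1*(-160400)) + ((-45)**(3/2) + 2*(-45)**2)) = (-170004 + (-154 - 16)*206)/((-25405 + 160400) + (-135*I*sqrt(5) + 2*2025)) = (-170004 - 170*206)/(134995 + (-135*I*sqrt(5) + 4050)) = (-170004 - 35020)/(134995 + (4050 - 135*I*sqrt(5))) = -205024/(139045 - 135*I*sqrt(5))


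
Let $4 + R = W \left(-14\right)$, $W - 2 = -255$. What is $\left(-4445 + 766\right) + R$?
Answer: $-141$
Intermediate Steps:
$W = -253$ ($W = 2 - 255 = -253$)
$R = 3538$ ($R = -4 - -3542 = -4 + 3542 = 3538$)
$\left(-4445 + 766\right) + R = \left(-4445 + 766\right) + 3538 = -3679 + 3538 = -141$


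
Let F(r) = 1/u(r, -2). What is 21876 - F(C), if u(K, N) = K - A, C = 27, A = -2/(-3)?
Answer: 1728201/79 ≈ 21876.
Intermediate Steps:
A = 2/3 (A = -2*(-1/3) = 2/3 ≈ 0.66667)
u(K, N) = -2/3 + K (u(K, N) = K - 1*2/3 = K - 2/3 = -2/3 + K)
F(r) = 1/(-2/3 + r)
21876 - F(C) = 21876 - 3/(-2 + 3*27) = 21876 - 3/(-2 + 81) = 21876 - 3/79 = 1728201/79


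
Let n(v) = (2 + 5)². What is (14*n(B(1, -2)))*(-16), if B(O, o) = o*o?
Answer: -10976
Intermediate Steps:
B(O, o) = o²
n(v) = 49 (n(v) = 7² = 49)
(14*n(B(1, -2)))*(-16) = (14*49)*(-16) = 686*(-16) = -10976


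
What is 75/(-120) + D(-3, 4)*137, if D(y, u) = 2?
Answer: 2187/8 ≈ 273.38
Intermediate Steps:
75/(-120) + D(-3, 4)*137 = 75/(-120) + 2*137 = 75*(-1/120) + 274 = -5/8 + 274 = 2187/8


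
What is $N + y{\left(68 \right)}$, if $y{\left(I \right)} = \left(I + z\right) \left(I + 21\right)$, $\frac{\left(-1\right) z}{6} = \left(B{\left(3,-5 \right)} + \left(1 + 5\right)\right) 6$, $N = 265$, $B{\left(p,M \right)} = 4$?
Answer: $-25723$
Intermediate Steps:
$z = -360$ ($z = - 6 \left(4 + \left(1 + 5\right)\right) 6 = - 6 \left(4 + 6\right) 6 = - 6 \cdot 10 \cdot 6 = \left(-6\right) 60 = -360$)
$y{\left(I \right)} = \left(-360 + I\right) \left(21 + I\right)$ ($y{\left(I \right)} = \left(I - 360\right) \left(I + 21\right) = \left(-360 + I\right) \left(21 + I\right)$)
$N + y{\left(68 \right)} = 265 - \left(30612 - 4624\right) = 265 - 25988 = -25723$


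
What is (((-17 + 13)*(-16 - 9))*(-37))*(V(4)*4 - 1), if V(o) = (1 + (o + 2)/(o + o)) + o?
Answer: -81400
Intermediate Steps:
V(o) = 1 + o + (2 + o)/(2*o) (V(o) = (1 + (2 + o)/((2*o))) + o = (1 + (2 + o)*(1/(2*o))) + o = (1 + (2 + o)/(2*o)) + o = 1 + o + (2 + o)/(2*o))
(((-17 + 13)*(-16 - 9))*(-37))*(V(4)*4 - 1) = (((-17 + 13)*(-16 - 9))*(-37))*((3/2 + 4 + 1/4)*4 - 1) = (-4*(-25)*(-37))*((3/2 + 4 + ¼)*4 - 1) = (100*(-37))*((23/4)*4 - 1) = -3700*(23 - 1) = -3700*22 = -81400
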